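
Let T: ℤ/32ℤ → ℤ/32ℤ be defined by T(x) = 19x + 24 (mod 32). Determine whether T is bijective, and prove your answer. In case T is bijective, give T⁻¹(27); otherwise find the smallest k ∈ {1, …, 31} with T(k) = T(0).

17

Suppose T(a) = T(b) in ℤ/32ℤ. Then 19a + 24 ≡ 19b + 24 (mod 32), thus 19(a − b) ≡ 0 (mod 32).
Since gcd(19, 32) = 1, 19 is invertible modulo 32, hence a − b ≡ 0 (mod 32), i.e. a = b.
We now compute 19⁻¹ mod 32 explicitly. Euclid's algorithm: 32 = 1·19 + 13, 19 = 1·13 + 6, 13 = 2·6 + 1; back-substituting gives 1 = 27·19 − 16·32, so 19⁻¹ ≡ 27 (mod 32).
Then y ↦ 27(y − 24) is a two-sided inverse to T, so every y ∈ ℤ/32ℤ has a preimage.
So T is bijective.
Since T is bijective, we find T⁻¹(27): we need 19x ≡ 27 − 24 ≡ 3 (mod 32). Using 19⁻¹ = 27: x ≡ 27·3 = 81 = 2·32 + 17, so x = 17.
Check: T(17) = 19·17 + 24 = 347 = 10·32 + 27 ≡ 27 (mod 32).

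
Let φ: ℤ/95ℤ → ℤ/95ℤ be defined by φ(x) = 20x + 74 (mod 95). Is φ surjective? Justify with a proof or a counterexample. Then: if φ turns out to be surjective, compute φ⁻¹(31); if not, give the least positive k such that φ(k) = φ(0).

Recall: surjectivity means every element of the codomain has a preimage under φ.
Since gcd(20, 95) = 5, we have 20x ≡ 0 (mod 5) for all x, so φ(x) ≡ 4 (mod 5).
But 0 ≢ 4 (mod 5), so 0 ∈ ℤ/95ℤ has no preimage. Hence φ is not surjective.
Since φ is not surjective, we find the least positive k with φ(k) = φ(0): this means 20k ≡ 0 (mod 95), i.e. 95 ∣ 20k. Since gcd(20, 95) = 5, dividing through by 5 this holds exactly when 19 ∣ 4k, and as gcd(4, 19) = 1, exactly when 19 ∣ k.
The smallest positive such k is 19.

19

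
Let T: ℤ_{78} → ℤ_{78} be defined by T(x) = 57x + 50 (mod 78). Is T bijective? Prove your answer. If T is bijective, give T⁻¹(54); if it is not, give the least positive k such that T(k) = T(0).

26

By definition, injectivity means: for all u, v in the domain, T(u) = T(v) implies u = v.
We have gcd(57, 78) = 3 > 1. Taking u = 0 and v = 26: T(0) = 50 and T(26) = 57·26 + 50 = 1532 ≡ 50 (mod 78).
So T(0) = T(26) while 0 ≠ 26, thus T is not injective, hence not bijective.
Since T is not bijective, we find the least positive k with T(k) = T(0): this means 57k ≡ 0 (mod 78), i.e. 78 ∣ 57k. Since gcd(57, 78) = 3, dividing through by 3 this holds exactly when 26 ∣ 19k, and as gcd(19, 26) = 1, exactly when 26 ∣ k.
The smallest positive such k is 26.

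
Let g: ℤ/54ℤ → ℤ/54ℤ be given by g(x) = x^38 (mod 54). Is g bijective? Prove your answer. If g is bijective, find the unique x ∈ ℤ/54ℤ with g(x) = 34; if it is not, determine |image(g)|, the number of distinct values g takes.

g(0) = 0^38 = 0.
g(6): Repeated squaring mod 54: 6^1 ≡ 6, 6^2 ≡ 6² = 36, 6^4 ≡ 36² = 1296 ≡ 0, 6^8 ≡ 0² = 0, 6^16 ≡ 0² = 0, 6^32 ≡ 0² = 0. Since 38 = 32 + 4 + 2, 6^38 ≡ 0·0·36: 0·0 = 0, then 0·36 = 0. So 6^38 ≡ 0 (mod 54).
So g(0) = g(6) = 0 while 0 ≠ 6, so g is not injective, hence not bijective.
Since g is not bijective, we determine |image(g)|. Computing x^38 mod 54 for each x (by repeated squaring, reducing mod 54 at every step), the values g(0), g(1), …, g(53) are: 0, 1, 4, 27, 16, 25, 0, 49, 10, 27, 46, 13, 0, 7, 34, 27, 40, 19, 0, 37, 22, 27, 52, 43, 0, 31, 28, 27, 28, 31, 0, 43, 52, 27, 22, 37, 0, 19, 40, 27, 34, 7, 0, 13, 46, 27, 10, 49, 0, 25, 16, 27, 4, 1.
The distinct values are {0, 1, 4, 7, 10, 13, 16, 19, 22, 25, 27, 28, 31, 34, 37, 40, 43, 46, 49, 52}; there are 20 of them.

20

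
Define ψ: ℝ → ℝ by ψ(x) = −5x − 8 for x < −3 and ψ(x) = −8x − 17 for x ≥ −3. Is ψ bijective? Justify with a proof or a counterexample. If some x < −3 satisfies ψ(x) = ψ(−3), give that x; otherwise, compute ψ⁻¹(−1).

-2

Both pieces are strictly decreasing (slopes −5 and −8), so each is injective on its own interval.
The left piece maps (−∞, −3) onto (7, ∞); the right piece maps [−3, ∞) onto (−∞, 7].
Since 7 = 7, the images partition ℝ: ψ is injective and surjective, hence bijective.
Because the two images are disjoint, no x < −3 has ψ(x) = ψ(−3), so we compute ψ⁻¹(−1): −1 lies in (−∞, 7], so solve −8x − 17 = −1: x = (−1 + 17)/(−8) = −2.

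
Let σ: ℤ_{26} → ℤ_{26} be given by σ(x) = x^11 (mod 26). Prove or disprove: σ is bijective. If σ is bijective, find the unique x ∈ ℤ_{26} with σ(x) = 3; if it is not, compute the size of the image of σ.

Computing x^11 mod 26 for each x (by repeated squaring, reducing mod 26 at every step), the values σ(0), σ(1), …, σ(25) are: 0, 1, 20, 9, 10, 21, 24, 15, 18, 3, 4, 19, 12, 13, 14, 7, 22, 23, 8, 11, 2, 5, 16, 17, 6, 25.
Every element of ℤ_{26} appears exactly once in this list, so σ is a bijection, and in particular bijective.
Since σ is bijective, we read off the preimage of 3 from the same table: σ(9) = 3, so σ⁻¹(3) = 9.

9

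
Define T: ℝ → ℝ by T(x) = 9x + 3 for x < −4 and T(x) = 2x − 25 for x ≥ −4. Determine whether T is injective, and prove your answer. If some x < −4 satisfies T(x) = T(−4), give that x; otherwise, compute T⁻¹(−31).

Both pieces are strictly increasing (slopes 9 and 2), so each is injective on its own interval.
The left piece maps (−∞, −4) onto (−∞, −33); the right piece maps [−4, ∞) onto [−33, ∞).
These images are disjoint, so no value is attained by both pieces. Hence T is injective.
Because the two images are disjoint, no x < −4 has T(x) = T(−4), so we compute T⁻¹(−31): −31 lies in [−33, ∞), so solve 2x − 25 = −31: x = (−31 + 25)/2 = −3.

-3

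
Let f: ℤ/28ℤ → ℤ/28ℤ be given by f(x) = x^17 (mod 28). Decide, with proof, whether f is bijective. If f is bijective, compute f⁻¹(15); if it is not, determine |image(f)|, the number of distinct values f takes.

21

f(0) = 0^17 = 0.
f(14): Repeated squaring mod 28: 14^1 ≡ 14, 14^2 ≡ 14² = 196 ≡ 0, 14^4 ≡ 0² = 0, 14^8 ≡ 0² = 0, 14^16 ≡ 0² = 0. Since 17 = 16 + 1, 14^17 ≡ 0·14: 0·14 = 0. So 14^17 ≡ 0 (mod 28).
So f(0) = f(14) = 0 while 0 ≠ 14, so f is not injective, hence not bijective.
Since f is not bijective, we determine |image(f)|. Computing x^17 mod 28 for each x (by repeated squaring, reducing mod 28 at every step), the values f(0), f(1), …, f(27) are: 0, 1, 4, 19, 16, 17, 20, 7, 8, 25, 12, 23, 24, 13, 0, 15, 4, 5, 16, 3, 20, 21, 8, 11, 12, 9, 24, 27.
The distinct values are {0, 1, 3, 4, 5, 7, 8, 9, 11, 12, 13, 15, 16, 17, 19, 20, 21, 23, 24, 25, 27}; there are 21 of them.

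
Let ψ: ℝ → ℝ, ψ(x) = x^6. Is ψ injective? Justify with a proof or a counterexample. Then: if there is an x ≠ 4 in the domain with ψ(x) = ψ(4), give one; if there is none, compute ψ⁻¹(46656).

-4

ψ(4) = 4096 = (−4)^6 = ψ(−4) (since 6 is even), with 4 ≠ −4. So ψ is not injective.
For the follow-up, such an x exists: taking x = −4 ∈ ℝ gives ψ(−4) = 4096 = ψ(4) with −4 ≠ 4.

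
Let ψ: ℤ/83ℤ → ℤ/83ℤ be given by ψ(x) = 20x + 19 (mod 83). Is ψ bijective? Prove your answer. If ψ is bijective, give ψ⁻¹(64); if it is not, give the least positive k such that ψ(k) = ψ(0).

Recall: injectivity means: for all a, b in the domain, ψ(a) = ψ(b) implies a = b.
If ψ(a) = ψ(b), then 20a ≡ 20b (mod 83). Because gcd(20, 83) = 1, we may cancel 20 to get a ≡ b (mod 83).
We now compute 20⁻¹ mod 83 explicitly. Euclid's algorithm: 83 = 4·20 + 3, 20 = 6·3 + 2, 3 = 1·2 + 1; back-substituting gives 1 = 54·20 − 13·83, so 20⁻¹ ≡ 54 (mod 83).
For any y ∈ ℤ/83ℤ, x = 54(y − 19) mod 83 satisfies ψ(x) = 20·54(y − 19) + 19 ≡ y (since 20·54 ≡ 1 mod 83). So every y has a preimage.
Thus ψ is bijective.
Since ψ is bijective, we find ψ⁻¹(64): we need 20x ≡ 64 − 19 ≡ 45 (mod 83). Using 20⁻¹ = 54: x ≡ 54·45 = 2430 = 29·83 + 23, so x = 23.
Check: ψ(23) = 20·23 + 19 = 479 = 5·83 + 64 ≡ 64 (mod 83).

23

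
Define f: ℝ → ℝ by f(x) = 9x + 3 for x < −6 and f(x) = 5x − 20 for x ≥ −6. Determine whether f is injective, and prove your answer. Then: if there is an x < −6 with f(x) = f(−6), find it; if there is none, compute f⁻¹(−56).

Both pieces are strictly increasing (slopes 9 and 5), so each is injective on its own interval.
The left piece maps (−∞, −6) onto (−∞, −51); the right piece maps [−6, ∞) onto [−50, ∞).
These images are disjoint, so no value is attained by both pieces. Therefore f is injective.
Because the two images are disjoint, no x < −6 has f(x) = f(−6), so we compute f⁻¹(−56): −56 lies in (−∞, −51), so solve 9x + 3 = −56: x = (−56 − 3)/9 = −59/9.

-59/9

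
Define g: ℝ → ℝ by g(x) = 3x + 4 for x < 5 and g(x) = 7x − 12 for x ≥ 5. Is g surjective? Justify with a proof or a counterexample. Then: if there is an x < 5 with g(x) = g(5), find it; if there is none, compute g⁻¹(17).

13/3

Both pieces are strictly increasing (slopes 3 and 7), so each is injective on its own interval.
The left piece maps (−∞, 5) onto (−∞, 19); the right piece maps [5, ∞) onto [23, ∞).
The union (−∞, 19) ∪ [23, ∞) omits the interval between 19 and 23; in particular 19 has no preimage. So g is not surjective.
Because the two images are disjoint, no x < 5 has g(x) = g(5), so we compute g⁻¹(17): 17 lies in (−∞, 19), so solve 3x + 4 = 17: x = (17 − 4)/3 = 13/3.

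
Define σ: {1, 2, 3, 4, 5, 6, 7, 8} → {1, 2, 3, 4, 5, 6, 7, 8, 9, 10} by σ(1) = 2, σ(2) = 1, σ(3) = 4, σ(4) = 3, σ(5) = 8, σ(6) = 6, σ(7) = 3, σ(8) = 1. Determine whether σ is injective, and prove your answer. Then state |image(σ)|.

6

σ(4) = 3 = σ(7) with 4 ≠ 7, so σ is not injective.
The image of σ is {1, 2, 3, 4, 6, 8}, which has 6 elements.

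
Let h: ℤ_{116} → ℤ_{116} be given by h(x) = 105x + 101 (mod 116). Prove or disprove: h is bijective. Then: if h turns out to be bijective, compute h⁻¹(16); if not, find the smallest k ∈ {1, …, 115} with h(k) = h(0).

By definition, injectivity means: for all s, t in the domain, h(s) = h(t) implies s = t.
Suppose h(s) = h(t) in ℤ_{116}. Then 105s + 101 ≡ 105t + 101 (mod 116), hence 105(s − t) ≡ 0 (mod 116).
Since gcd(105, 116) = 1, 105 is invertible modulo 116, therefore s − t ≡ 0 (mod 116), i.e. s = t.
We now compute 105⁻¹ mod 116 explicitly. Euclid's algorithm: 116 = 1·105 + 11, 105 = 9·11 + 6, 11 = 1·6 + 5, 6 = 1·5 + 1; back-substituting gives 1 = 21·105 − 19·116, so 105⁻¹ ≡ 21 (mod 116).
For any y ∈ ℤ_{116}, x = 21(y − 101) mod 116 satisfies h(x) = 105·21(y − 101) + 101 ≡ y (since 105·21 ≡ 1 mod 116). So every y has a preimage.
Therefore h is bijective.
Since h is bijective, we compute h⁻¹(16): solve 105x + 101 ≡ 16 (mod 116), i.e. 105x ≡ 31 (mod 116).
Multiplying by 105⁻¹ = 21 gives x ≡ 21·31 = 651 = 5·116 + 71 ≡ 71 (mod 116).
Check: h(71) = 105·71 + 101 = 7556 = 65·116 + 16 ≡ 16 (mod 116).

71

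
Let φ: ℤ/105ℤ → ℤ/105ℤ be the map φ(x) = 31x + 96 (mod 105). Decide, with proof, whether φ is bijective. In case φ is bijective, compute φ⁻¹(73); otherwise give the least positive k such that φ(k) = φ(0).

67

Recall that φ is injective if φ(a) = φ(b) implies a = b.
Suppose φ(a) = φ(b) in ℤ/105ℤ. Then 31a + 96 ≡ 31b + 96 (mod 105), therefore 31(a − b) ≡ 0 (mod 105).
Since gcd(31, 105) = 1, 31 is invertible modulo 105, therefore a − b ≡ 0 (mod 105), i.e. a = b.
We now compute 31⁻¹ mod 105 explicitly. Euclid's algorithm: 105 = 3·31 + 12, 31 = 2·12 + 7, 12 = 1·7 + 5, 7 = 1·5 + 2, 5 = 2·2 + 1; back-substituting gives 1 = 61·31 − 18·105, so 31⁻¹ ≡ 61 (mod 105).
Then y ↦ 61(y − 96) is a two-sided inverse to φ, so every y ∈ ℤ/105ℤ has a preimage.
Hence φ is bijective.
Since φ is bijective, we find φ⁻¹(73): we need 31x ≡ 73 − 96 ≡ 82 (mod 105). Using 31⁻¹ = 61: x ≡ 61·82 = 5002 = 47·105 + 67, so x = 67.
Check: φ(67) = 31·67 + 96 = 2173 = 20·105 + 73 ≡ 73 (mod 105).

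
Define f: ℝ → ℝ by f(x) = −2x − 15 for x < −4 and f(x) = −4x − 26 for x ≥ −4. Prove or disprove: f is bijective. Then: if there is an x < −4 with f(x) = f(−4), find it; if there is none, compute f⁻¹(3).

-9

Both pieces are strictly decreasing (slopes −2 and −4), so each is injective on its own interval.
The left piece maps (−∞, −4) onto (−7, ∞); the right piece maps [−4, ∞) onto (−∞, −10].
The images leave a gap (−7 has no preimage), so f is not surjective, hence not bijective.
Because the two images are disjoint, no x < −4 has f(x) = f(−4), so we compute f⁻¹(3): 3 lies in (−7, ∞), so solve −2x − 15 = 3: x = (3 + 15)/(−2) = −9.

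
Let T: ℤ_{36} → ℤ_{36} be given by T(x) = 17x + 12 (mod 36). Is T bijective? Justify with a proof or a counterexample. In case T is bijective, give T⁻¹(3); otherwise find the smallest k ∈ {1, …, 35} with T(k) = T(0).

By definition, T is injective when T(s) = T(t) forces s = t.
If T(s) = T(t), then 17s ≡ 17t (mod 36). Because gcd(17, 36) = 1, we may cancel 17 to get s ≡ t (mod 36).
We now compute 17⁻¹ mod 36 explicitly. Euclid's algorithm: 36 = 2·17 + 2, 17 = 8·2 + 1; back-substituting gives 1 = 17·17 − 8·36, so 17⁻¹ ≡ 17 (mod 36).
For any y ∈ ℤ_{36}, x = 17(y − 12) mod 36 satisfies T(x) = 17·17(y − 12) + 12 ≡ y (since 17·17 ≡ 1 mod 36). So every y has a preimage.
So T is bijective.
Since T is bijective, we find T⁻¹(3): we need 17x ≡ 3 − 12 ≡ 27 (mod 36). Using 17⁻¹ = 17: x ≡ 17·27 = 459 = 12·36 + 27, so x = 27.
Check: T(27) = 17·27 + 12 = 471 = 13·36 + 3 ≡ 3 (mod 36).

27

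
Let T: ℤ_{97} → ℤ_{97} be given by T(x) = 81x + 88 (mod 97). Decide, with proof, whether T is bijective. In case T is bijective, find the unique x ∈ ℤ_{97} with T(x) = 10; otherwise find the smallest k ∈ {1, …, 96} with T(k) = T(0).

17

By definition, injectivity means: for all a, b in the domain, T(a) = T(b) implies a = b.
Suppose T(a) = T(b) in ℤ_{97}. Then 81a + 88 ≡ 81b + 88 (mod 97), thus 81(a − b) ≡ 0 (mod 97).
Since gcd(81, 97) = 1, 81 is invertible modulo 97, hence a − b ≡ 0 (mod 97), i.e. a = b.
We now compute 81⁻¹ mod 97 explicitly. Euclid's algorithm: 97 = 1·81 + 16, 81 = 5·16 + 1; back-substituting gives 1 = 6·81 − 5·97, so 81⁻¹ ≡ 6 (mod 97).
For any y ∈ ℤ_{97}, x = 6(y − 88) mod 97 satisfies T(x) = 81·6(y − 88) + 88 ≡ y (since 81·6 ≡ 1 mod 97). So every y has a preimage.
Hence T is bijective.
Since T is bijective, we compute T⁻¹(10): solve 81x + 88 ≡ 10 (mod 97), i.e. 81x ≡ 19 (mod 97).
Multiplying by 81⁻¹ = 6 gives x ≡ 6·19 = 114 = 1·97 + 17 ≡ 17 (mod 97).
Check: T(17) = 81·17 + 88 = 1465 = 15·97 + 10 ≡ 10 (mod 97).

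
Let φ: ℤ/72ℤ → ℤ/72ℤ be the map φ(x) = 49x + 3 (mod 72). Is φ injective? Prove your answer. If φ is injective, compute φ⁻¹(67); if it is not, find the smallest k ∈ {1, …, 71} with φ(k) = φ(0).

Suppose φ(s) = φ(t) in ℤ/72ℤ. Then 49s + 3 ≡ 49t + 3 (mod 72), therefore 49(s − t) ≡ 0 (mod 72).
Since gcd(49, 72) = 1, 49 is invertible modulo 72, so s − t ≡ 0 (mod 72), i.e. s = t.
Therefore φ is injective.
We now compute 49⁻¹ mod 72 explicitly. Euclid's algorithm: 72 = 1·49 + 23, 49 = 2·23 + 3, 23 = 7·3 + 2, 3 = 1·2 + 1; back-substituting gives 1 = 25·49 − 17·72, so 49⁻¹ ≡ 25 (mod 72).
Since φ is injective, we find φ⁻¹(67): we need 49x ≡ 67 − 3 ≡ 64 (mod 72). Using 49⁻¹ = 25: x ≡ 25·64 = 1600 = 22·72 + 16, so x = 16.
Check: φ(16) = 49·16 + 3 = 787 = 10·72 + 67 ≡ 67 (mod 72).

16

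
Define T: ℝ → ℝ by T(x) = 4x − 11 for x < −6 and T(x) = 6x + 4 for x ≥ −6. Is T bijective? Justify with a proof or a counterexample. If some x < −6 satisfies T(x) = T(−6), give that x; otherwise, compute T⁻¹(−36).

Both pieces are strictly increasing (slopes 4 and 6), so each is injective on its own interval.
The left piece maps (−∞, −6) onto (−∞, −35); the right piece maps [−6, ∞) onto [−32, ∞).
The images leave a gap (−35 has no preimage), so T is not surjective, hence not bijective.
Because the two images are disjoint, no x < −6 has T(x) = T(−6), so we compute T⁻¹(−36): −36 lies in (−∞, −35), so solve 4x − 11 = −36: x = (−36 + 11)/4 = −25/4.

-25/4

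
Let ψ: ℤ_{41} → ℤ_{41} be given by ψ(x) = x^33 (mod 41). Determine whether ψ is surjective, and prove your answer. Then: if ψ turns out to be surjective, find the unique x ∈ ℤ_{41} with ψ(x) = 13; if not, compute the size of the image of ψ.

29

Since 41 is prime, the nonzero elements of ℤ_{41} form a cyclic group of order 40.
As gcd(33, 40) = 1, raising to the 33rd power is a bijection on this group: if s^33 ≡ t^33 then (st^{−1})^33 = 1, and the only element of order dividing gcd(33, 40) = 1 is 1, so s = t.
With ψ(0) = 0 this makes ψ injective on all of ℤ_{41}, hence bijective (finite equal-size domain and codomain). In particular ψ is surjective.
Since ψ is surjective, we find the preimage of 13. The inverse of x ↦ x^33 on (ℤ_{41})^× is x ↦ x^17, because 33·17 = 561 = 14·40 + 1 ≡ 1 (mod 40) and x^{40} = 1 for x ≠ 0 (Fermat). So ψ⁻¹(13) = 13^17 mod 41.
Repeated squaring mod 41: 13^1 ≡ 13, 13^2 ≡ 13² = 169 ≡ 5, 13^4 ≡ 5² = 25, 13^8 ≡ 25² = 625 ≡ 10, 13^16 ≡ 10² = 100 ≡ 18. Since 17 = 16 + 1, 13^17 ≡ 18·13: 18·13 = 234 ≡ 29. So 13^17 ≡ 29 (mod 41).
Hence ψ⁻¹(13) = 29.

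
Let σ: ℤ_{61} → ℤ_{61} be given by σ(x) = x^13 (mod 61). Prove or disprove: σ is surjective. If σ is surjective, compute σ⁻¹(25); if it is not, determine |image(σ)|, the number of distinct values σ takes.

12

Since 61 is prime, the nonzero elements of ℤ_{61} form a cyclic group of order 60.
As gcd(13, 60) = 1, raising to the 13th power is a bijection on this group: if x_1^13 ≡ x_2^13 then (x_1x_2^{−1})^13 = 1, and the only element of order dividing gcd(13, 60) = 1 is 1, so x_1 = x_2.
With σ(0) = 0 this makes σ injective on all of ℤ_{61}, hence bijective (finite equal-size domain and codomain). In particular σ is surjective.
Since σ is surjective, we find the preimage of 25. The inverse of x ↦ x^13 on (ℤ_{61})^× is x ↦ x^37, because 13·37 = 481 = 8·60 + 1 ≡ 1 (mod 60) and x^{60} = 1 for x ≠ 0 (Fermat). So σ⁻¹(25) = 25^37 mod 61.
Repeated squaring mod 61: 25^1 ≡ 25, 25^2 ≡ 25² = 625 ≡ 15, 25^4 ≡ 15² = 225 ≡ 42, 25^8 ≡ 42² = 1764 ≡ 56, 25^16 ≡ 56² = 3136 ≡ 25, 25^32 ≡ 25² = 625 ≡ 15. Since 37 = 32 + 4 + 1, 25^37 ≡ 15·42·25: 15·42 = 630 ≡ 20, then 20·25 = 500 ≡ 12. So 25^37 ≡ 12 (mod 61).
Hence σ⁻¹(25) = 12.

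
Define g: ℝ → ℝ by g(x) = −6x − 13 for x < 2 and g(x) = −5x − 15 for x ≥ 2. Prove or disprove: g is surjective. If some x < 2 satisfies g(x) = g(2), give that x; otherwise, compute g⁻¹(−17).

Both pieces are strictly decreasing (slopes −6 and −5), so each is injective on its own interval.
The left piece maps (−∞, 2) onto (−25, ∞); the right piece maps [2, ∞) onto (−∞, −25].
These images together cover ℝ, so g is surjective.
Because the two images are disjoint, no x < 2 has g(x) = g(2), so we compute g⁻¹(−17): −17 lies in (−25, ∞), so solve −6x − 13 = −17: x = (−17 + 13)/(−6) = 2/3.

2/3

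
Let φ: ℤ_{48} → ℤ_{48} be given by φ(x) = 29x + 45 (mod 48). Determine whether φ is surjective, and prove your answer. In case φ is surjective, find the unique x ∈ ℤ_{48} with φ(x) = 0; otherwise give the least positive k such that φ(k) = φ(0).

15

Recall: φ is surjective if every y in the codomain equals φ(x) for some x in the domain.
Since gcd(29, 48) = 1, 29 is invertible modulo 48. Euclid's algorithm: 48 = 1·29 + 19, 29 = 1·19 + 10, 19 = 1·10 + 9, 10 = 1·9 + 1; back-substituting gives 1 = 5·29 − 3·48, so 29⁻¹ ≡ 5 (mod 48).
For any y ∈ ℤ_{48}, x = 5(y − 45) mod 48 satisfies φ(x) = 29·5(y − 45) + 45 ≡ y (since 29·5 ≡ 1 mod 48). So every y has a preimage.
Thus φ is surjective.
Since φ is surjective, we compute φ⁻¹(0): solve 29x + 45 ≡ 0 (mod 48), i.e. 29x ≡ 3 (mod 48).
Multiplying by 29⁻¹ = 5 gives x ≡ 5·3 = 15 ≡ 15 (mod 48).
Check: φ(15) = 29·15 + 45 = 480 = 10·48 + 0 ≡ 0 (mod 48).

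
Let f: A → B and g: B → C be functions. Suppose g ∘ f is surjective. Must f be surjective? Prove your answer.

not surjective

No. Take A = {1}, B = {1, 2}, C = {1}, f(a) = 1 for every a ∈ A, and g(b) = 1 for every b ∈ B.
Then g ∘ f is surjective onto {1}, but 2 ∈ B has no preimage under f, so f is not surjective.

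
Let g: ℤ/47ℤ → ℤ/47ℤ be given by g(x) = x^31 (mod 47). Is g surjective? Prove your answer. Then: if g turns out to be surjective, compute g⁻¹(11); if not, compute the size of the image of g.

Since 47 is prime, the nonzero elements of ℤ/47ℤ form a cyclic group of order 46.
As gcd(31, 46) = 1, raising to the 31st power is a bijection on this group: if a^31 ≡ b^31 then (ab^{−1})^31 = 1, and the only element of order dividing gcd(31, 46) = 1 is 1, so a = b.
With g(0) = 0 this makes g injective on all of ℤ/47ℤ, hence bijective (finite equal-size domain and codomain). In particular g is surjective.
Since g is surjective, we find the preimage of 11. The inverse of x ↦ x^31 on (ℤ/47ℤ)^× is x ↦ x^3, because 31·3 = 93 = 2·46 + 1 ≡ 1 (mod 46) and x^{46} = 1 for x ≠ 0 (Fermat). So g⁻¹(11) = 11^3 mod 47.
Repeated squaring mod 47: 11^1 ≡ 11, 11^2 ≡ 11² = 121 ≡ 27. Since 3 = 2 + 1, 11^3 ≡ 27·11: 27·11 = 297 ≡ 15. So 11^3 ≡ 15 (mod 47).
Hence g⁻¹(11) = 15.

15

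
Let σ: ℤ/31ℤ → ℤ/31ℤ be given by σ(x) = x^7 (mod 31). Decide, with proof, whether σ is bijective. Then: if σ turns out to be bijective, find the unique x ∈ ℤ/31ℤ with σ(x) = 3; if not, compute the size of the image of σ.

Since 31 is prime, the nonzero elements of ℤ/31ℤ form a cyclic group of order 30.
As gcd(7, 30) = 1, raising to the 7th power is a bijection on this group: if x_1^7 ≡ x_2^7 then (x_1x_2^{−1})^7 = 1, and the only element of order dividing gcd(7, 30) = 1 is 1, so x_1 = x_2.
With σ(0) = 0 this makes σ injective on all of ℤ/31ℤ, hence bijective (finite equal-size domain and codomain). In particular σ is bijective.
Since σ is bijective, we find the preimage of 3. The inverse of x ↦ x^7 on (ℤ/31ℤ)^× is x ↦ x^13, because 7·13 = 91 = 3·30 + 1 ≡ 1 (mod 30) and x^{30} = 1 for x ≠ 0 (Fermat). So σ⁻¹(3) = 3^13 mod 31.
Repeated squaring mod 31: 3^1 ≡ 3, 3^2 ≡ 3² = 9, 3^4 ≡ 9² = 81 ≡ 19, 3^8 ≡ 19² = 361 ≡ 20. Since 13 = 8 + 4 + 1, 3^13 ≡ 20·19·3: 20·19 = 380 ≡ 8, then 8·3 = 24. So 3^13 ≡ 24 (mod 31).
Hence σ⁻¹(3) = 24.

24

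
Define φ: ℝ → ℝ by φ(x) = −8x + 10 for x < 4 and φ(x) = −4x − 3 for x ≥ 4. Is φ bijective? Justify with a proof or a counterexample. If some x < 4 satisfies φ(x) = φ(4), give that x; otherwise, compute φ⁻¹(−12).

29/8

Both pieces are strictly decreasing (slopes −8 and −4), so each is injective on its own interval.
The left piece maps (−∞, 4) onto (−22, ∞); the right piece maps [4, ∞) onto (−∞, −19].
These images overlap. In particular φ(4) = −19 (right piece), and solving −8x + 10 = −19 on the left piece gives x = 29/8 < 4.
So φ(29/8) = φ(4) with 29/8 ≠ 4, and φ is not injective, hence not bijective. This x = 29/8 is the requested value below 4.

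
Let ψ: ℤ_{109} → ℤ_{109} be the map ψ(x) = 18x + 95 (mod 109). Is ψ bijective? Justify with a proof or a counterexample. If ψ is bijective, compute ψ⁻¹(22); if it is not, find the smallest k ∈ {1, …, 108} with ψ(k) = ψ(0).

2

Suppose ψ(u) = ψ(v) in ℤ_{109}. Then 18u + 95 ≡ 18v + 95 (mod 109), hence 18(u − v) ≡ 0 (mod 109).
Since gcd(18, 109) = 1, 18 is invertible modulo 109, thus u − v ≡ 0 (mod 109), i.e. u = v.
We now compute 18⁻¹ mod 109 explicitly. Euclid's algorithm: 109 = 6·18 + 1; back-substituting gives 1 = 103·18 − 17·109, so 18⁻¹ ≡ 103 (mod 109).
Then y ↦ 103(y − 95) is a two-sided inverse to ψ, so every y ∈ ℤ_{109} has a preimage.
So ψ is bijective.
Since ψ is bijective, we compute ψ⁻¹(22): solve 18x + 95 ≡ 22 (mod 109), i.e. 18x ≡ 36 (mod 109).
Multiplying by 18⁻¹ = 103 gives x ≡ 103·36 = 3708 = 34·109 + 2 ≡ 2 (mod 109).
Check: ψ(2) = 18·2 + 95 = 131 = 1·109 + 22 ≡ 22 (mod 109).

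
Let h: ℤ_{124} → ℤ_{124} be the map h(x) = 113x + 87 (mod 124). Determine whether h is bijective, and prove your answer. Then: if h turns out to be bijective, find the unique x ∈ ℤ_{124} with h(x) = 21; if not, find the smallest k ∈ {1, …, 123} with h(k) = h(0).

By definition, h is injective if h(a) = h(b) implies a = b.
Suppose h(a) = h(b) in ℤ_{124}. Then 113a + 87 ≡ 113b + 87 (mod 124), thus 113(a − b) ≡ 0 (mod 124).
Since gcd(113, 124) = 1, 113 is invertible modulo 124, hence a − b ≡ 0 (mod 124), i.e. a = b.
We now compute 113⁻¹ mod 124 explicitly. Euclid's algorithm: 124 = 1·113 + 11, 113 = 10·11 + 3, 11 = 3·3 + 2, 3 = 1·2 + 1; back-substituting gives 1 = 45·113 − 41·124, so 113⁻¹ ≡ 45 (mod 124).
Then y ↦ 45(y − 87) is a two-sided inverse to h, so every y ∈ ℤ_{124} has a preimage.
So h is bijective.
Since h is bijective, we find h⁻¹(21): we need 113x ≡ 21 − 87 ≡ 58 (mod 124). Using 113⁻¹ = 45: x ≡ 45·58 = 2610 = 21·124 + 6, so x = 6.
Check: h(6) = 113·6 + 87 = 765 = 6·124 + 21 ≡ 21 (mod 124).

6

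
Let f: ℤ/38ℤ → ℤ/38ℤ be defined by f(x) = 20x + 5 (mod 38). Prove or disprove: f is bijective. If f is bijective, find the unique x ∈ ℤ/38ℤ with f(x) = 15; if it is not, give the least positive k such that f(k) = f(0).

19

We have gcd(20, 38) = 2 > 1. Taking x_1 = 0 and x_2 = 19: f(0) = 5 and f(19) = 20·19 + 5 = 385 ≡ 5 (mod 38).
So f(0) = f(19) while 0 ≠ 19, so f is not injective, hence not bijective.
Since f is not bijective, we find the least positive k with f(k) = f(0): this means 20k ≡ 0 (mod 38), i.e. 38 ∣ 20k. Since gcd(20, 38) = 2, dividing through by 2 this holds exactly when 19 ∣ 10k, and as gcd(10, 19) = 1, exactly when 19 ∣ k.
The smallest positive such k is 19.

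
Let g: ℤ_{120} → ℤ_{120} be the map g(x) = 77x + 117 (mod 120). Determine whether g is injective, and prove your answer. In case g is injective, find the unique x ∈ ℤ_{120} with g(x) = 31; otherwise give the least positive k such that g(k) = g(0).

2

Recall: injectivity means: for all x_1, x_2 in the domain, g(x_1) = g(x_2) implies x_1 = x_2.
If g(x_1) = g(x_2), then 77x_1 ≡ 77x_2 (mod 120). Because gcd(77, 120) = 1, we may cancel 77 to get x_1 ≡ x_2 (mod 120).
Therefore g is injective.
We now compute 77⁻¹ mod 120 explicitly. Euclid's algorithm: 120 = 1·77 + 43, 77 = 1·43 + 34, 43 = 1·34 + 9, 34 = 3·9 + 7, 9 = 1·7 + 2, 7 = 3·2 + 1; back-substituting gives 1 = 53·77 − 34·120, so 77⁻¹ ≡ 53 (mod 120).
Since g is injective, we find g⁻¹(31): we need 77x ≡ 31 − 117 ≡ 34 (mod 120). Using 77⁻¹ = 53: x ≡ 53·34 = 1802 = 15·120 + 2, so x = 2.
Check: g(2) = 77·2 + 117 = 271 = 2·120 + 31 ≡ 31 (mod 120).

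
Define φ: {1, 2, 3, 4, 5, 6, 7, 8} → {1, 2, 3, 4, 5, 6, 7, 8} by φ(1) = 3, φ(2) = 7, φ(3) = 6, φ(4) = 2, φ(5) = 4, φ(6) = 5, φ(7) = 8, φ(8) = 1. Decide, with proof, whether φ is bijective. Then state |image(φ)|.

8

The values 3, 7, 6, 2, 4, 5, 8, 1 are a permutation of {1, 2, 3, 4, 5, 6, 7, 8}: each element appears exactly once.
So φ is injective and surjective, hence bijective.
The image of φ is {1, 2, 3, 4, 5, 6, 7, 8}, which has 8 elements.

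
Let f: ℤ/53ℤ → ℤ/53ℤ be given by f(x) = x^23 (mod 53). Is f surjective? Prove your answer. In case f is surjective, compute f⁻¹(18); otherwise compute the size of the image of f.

Since 53 is prime, the nonzero elements of ℤ/53ℤ form a cyclic group of order 52.
As gcd(23, 52) = 1, raising to the 23rd power is a bijection on this group: if u^23 ≡ v^23 then (uv^{−1})^23 = 1, and the only element of order dividing gcd(23, 52) = 1 is 1, so u = v.
With f(0) = 0 this makes f injective on all of ℤ/53ℤ, hence bijective (finite equal-size domain and codomain). In particular f is surjective.
Since f is surjective, we find the preimage of 18. The inverse of x ↦ x^23 on (ℤ/53ℤ)^× is x ↦ x^43, because 23·43 = 989 = 19·52 + 1 ≡ 1 (mod 52) and x^{52} = 1 for x ≠ 0 (Fermat). So f⁻¹(18) = 18^43 mod 53.
Repeated squaring mod 53: 18^1 ≡ 18, 18^2 ≡ 18² = 324 ≡ 6, 18^4 ≡ 6² = 36, 18^8 ≡ 36² = 1296 ≡ 24, 18^16 ≡ 24² = 576 ≡ 46, 18^32 ≡ 46² = 2116 ≡ 49. Since 43 = 32 + 8 + 2 + 1, 18^43 ≡ 49·24·6·18: 49·24 = 1176 ≡ 10, then 10·6 = 60 ≡ 7, then 7·18 = 126 ≡ 20. So 18^43 ≡ 20 (mod 53).
Hence f⁻¹(18) = 20.

20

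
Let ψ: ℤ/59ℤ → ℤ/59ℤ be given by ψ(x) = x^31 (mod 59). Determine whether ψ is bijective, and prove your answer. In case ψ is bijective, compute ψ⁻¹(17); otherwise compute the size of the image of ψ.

28

Since 59 is prime, the nonzero elements of ℤ/59ℤ form a cyclic group of order 58.
As gcd(31, 58) = 1, raising to the 31st power is a bijection on this group: if x_1^31 ≡ x_2^31 then (x_1x_2^{−1})^31 = 1, and the only element of order dividing gcd(31, 58) = 1 is 1, so x_1 = x_2.
With ψ(0) = 0 this makes ψ injective on all of ℤ/59ℤ, hence bijective (finite equal-size domain and codomain). In particular ψ is bijective.
Since ψ is bijective, we find the preimage of 17. The inverse of x ↦ x^31 on (ℤ/59ℤ)^× is x ↦ x^15, because 31·15 = 465 = 8·58 + 1 ≡ 1 (mod 58) and x^{58} = 1 for x ≠ 0 (Fermat). So ψ⁻¹(17) = 17^15 mod 59.
Repeated squaring mod 59: 17^1 ≡ 17, 17^2 ≡ 17² = 289 ≡ 53, 17^4 ≡ 53² = 2809 ≡ 36, 17^8 ≡ 36² = 1296 ≡ 57. Since 15 = 8 + 4 + 2 + 1, 17^15 ≡ 57·36·53·17: 57·36 = 2052 ≡ 46, then 46·53 = 2438 ≡ 19, then 19·17 = 323 ≡ 28. So 17^15 ≡ 28 (mod 59).
Hence ψ⁻¹(17) = 28.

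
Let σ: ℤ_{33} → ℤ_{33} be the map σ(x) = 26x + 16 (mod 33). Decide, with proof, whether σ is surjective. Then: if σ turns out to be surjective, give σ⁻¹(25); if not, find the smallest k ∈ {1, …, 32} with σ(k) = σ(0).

Since gcd(26, 33) = 1, 26 is invertible modulo 33. Euclid's algorithm: 33 = 1·26 + 7, 26 = 3·7 + 5, 7 = 1·5 + 2, 5 = 2·2 + 1; back-substituting gives 1 = 14·26 − 11·33, so 26⁻¹ ≡ 14 (mod 33).
Then y ↦ 14(y − 16) is a two-sided inverse to σ, so every y ∈ ℤ_{33} has a preimage.
Therefore σ is surjective.
Since σ is surjective, we compute σ⁻¹(25): solve 26x + 16 ≡ 25 (mod 33), i.e. 26x ≡ 9 (mod 33).
Multiplying by 26⁻¹ = 14 gives x ≡ 14·9 = 126 = 3·33 + 27 ≡ 27 (mod 33).
Check: σ(27) = 26·27 + 16 = 718 = 21·33 + 25 ≡ 25 (mod 33).

27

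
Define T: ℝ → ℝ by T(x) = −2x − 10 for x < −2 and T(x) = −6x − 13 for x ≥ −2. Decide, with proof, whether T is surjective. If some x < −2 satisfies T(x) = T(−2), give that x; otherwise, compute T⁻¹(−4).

Both pieces are strictly decreasing (slopes −2 and −6), so each is injective on its own interval.
The left piece maps (−∞, −2) onto (−6, ∞); the right piece maps [−2, ∞) onto (−∞, −1].
The union (−6, ∞) ∪ (−∞, −1] covers ℝ, so T is surjective.
For the follow-up: the images overlap, so an x < −2 with T(x) = T(−2) exists. T(−2) = −1; solving −2x − 10 = −1 for x < −2 gives x = (−1 + 10)/(−2) = −9/2.

-9/2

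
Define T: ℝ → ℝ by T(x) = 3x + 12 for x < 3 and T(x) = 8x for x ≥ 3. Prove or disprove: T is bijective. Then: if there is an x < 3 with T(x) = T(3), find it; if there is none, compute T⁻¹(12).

0

Both pieces are strictly increasing (slopes 3 and 8), so each is injective on its own interval.
The left piece maps (−∞, 3) onto (−∞, 21); the right piece maps [3, ∞) onto [24, ∞).
The images leave a gap (21 has no preimage), so T is not surjective, hence not bijective.
Because the two images are disjoint, no x < 3 has T(x) = T(3), so we compute T⁻¹(12): 12 lies in (−∞, 21), so solve 3x + 12 = 12: x = (12 − 12)/3 = 0.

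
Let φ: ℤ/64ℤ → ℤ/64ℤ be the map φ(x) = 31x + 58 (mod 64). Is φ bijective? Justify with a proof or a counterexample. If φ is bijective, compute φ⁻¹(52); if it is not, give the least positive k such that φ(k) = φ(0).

6

If φ(s) = φ(t), then 31s ≡ 31t (mod 64). Because gcd(31, 64) = 1, we may cancel 31 to get s ≡ t (mod 64).
We now compute 31⁻¹ mod 64 explicitly. Euclid's algorithm: 64 = 2·31 + 2, 31 = 15·2 + 1; back-substituting gives 1 = 31·31 − 15·64, so 31⁻¹ ≡ 31 (mod 64).
Then y ↦ 31(y − 58) is a two-sided inverse to φ, so every y ∈ ℤ/64ℤ has a preimage.
Thus φ is bijective.
Since φ is bijective, we find φ⁻¹(52): we need 31x ≡ 52 − 58 ≡ 58 (mod 64). Using 31⁻¹ = 31: x ≡ 31·58 = 1798 = 28·64 + 6, so x = 6.
Check: φ(6) = 31·6 + 58 = 244 = 3·64 + 52 ≡ 52 (mod 64).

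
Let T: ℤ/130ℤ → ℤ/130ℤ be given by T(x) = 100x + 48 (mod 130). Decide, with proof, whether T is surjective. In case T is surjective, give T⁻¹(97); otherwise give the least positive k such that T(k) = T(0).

13

By definition, surjectivity means every element of the codomain has a preimage under T.
Since gcd(100, 130) = 10, we have 100x ≡ 0 (mod 10) for all x, so T(x) ≡ 8 (mod 10).
But 0 ≢ 8 (mod 10), so 0 ∈ ℤ/130ℤ has no preimage. Therefore T is not surjective.
Since T is not surjective, we find the least positive k with T(k) = T(0): this means 100k ≡ 0 (mod 130), i.e. 130 ∣ 100k. Since gcd(100, 130) = 10, dividing through by 10 this holds exactly when 13 ∣ 10k, and as gcd(10, 13) = 1, exactly when 13 ∣ k.
The smallest positive such k is 13.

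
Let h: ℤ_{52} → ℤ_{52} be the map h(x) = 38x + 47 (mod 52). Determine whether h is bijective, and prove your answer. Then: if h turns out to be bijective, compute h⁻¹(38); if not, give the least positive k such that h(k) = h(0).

We have gcd(38, 52) = 2 > 1. Taking x_1 = 0 and x_2 = 26: h(0) = 47 and h(26) = 38·26 + 47 = 1035 ≡ 47 (mod 52).
So h(0) = h(26) while 0 ≠ 26, thus h is not injective, hence not bijective.
Since h is not bijective, we find the least positive k with h(k) = h(0): this means 38k ≡ 0 (mod 52), i.e. 52 ∣ 38k. Since gcd(38, 52) = 2, dividing through by 2 this holds exactly when 26 ∣ 19k, and as gcd(19, 26) = 1, exactly when 26 ∣ k.
The smallest positive such k is 26.

26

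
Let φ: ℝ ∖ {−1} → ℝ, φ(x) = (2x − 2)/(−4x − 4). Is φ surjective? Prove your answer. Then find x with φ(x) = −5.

If φ(x) = −1/2, cross-multiplying gives −4(2x − 2) = 2(−4x − 4), which simplifies to 8 = −8 — false.  So −1/2 has no preimage and φ is not surjective.
Solving φ(x) = −5: cross-multiplying gives 2x − 2 = −5(−4x − 4), which rearranges to −18x = 22, so x = −11/9.

-11/9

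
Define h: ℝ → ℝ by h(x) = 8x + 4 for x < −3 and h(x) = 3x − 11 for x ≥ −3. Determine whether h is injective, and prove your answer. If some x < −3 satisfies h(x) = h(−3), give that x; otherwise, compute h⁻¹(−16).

Both pieces are strictly increasing (slopes 8 and 3), so each is injective on its own interval.
The left piece maps (−∞, −3) onto (−∞, −20); the right piece maps [−3, ∞) onto [−20, ∞).
These images are disjoint, so no value is attained by both pieces. Thus h is injective.
Because the two images are disjoint, no x < −3 has h(x) = h(−3), so we compute h⁻¹(−16): −16 lies in [−20, ∞), so solve 3x − 11 = −16: x = (−16 + 11)/3 = −5/3.

-5/3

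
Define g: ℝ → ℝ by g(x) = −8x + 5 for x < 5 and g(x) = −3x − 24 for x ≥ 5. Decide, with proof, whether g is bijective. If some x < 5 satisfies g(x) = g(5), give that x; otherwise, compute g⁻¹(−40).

Both pieces are strictly decreasing (slopes −8 and −3), so each is injective on its own interval.
The left piece maps (−∞, 5) onto (−35, ∞); the right piece maps [5, ∞) onto (−∞, −39].
The images leave a gap (−35 has no preimage), so g is not surjective, hence not bijective.
Because the two images are disjoint, no x < 5 has g(x) = g(5), so we compute g⁻¹(−40): −40 lies in (−∞, −39], so solve −3x − 24 = −40: x = (−40 + 24)/(−3) = 16/3.

16/3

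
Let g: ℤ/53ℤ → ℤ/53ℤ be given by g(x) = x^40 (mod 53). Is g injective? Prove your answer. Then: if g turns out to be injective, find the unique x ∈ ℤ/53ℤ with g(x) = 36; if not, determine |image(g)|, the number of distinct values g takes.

14

g(2): Repeated squaring mod 53: 2^1 ≡ 2, 2^2 ≡ 2² = 4, 2^4 ≡ 4² = 16, 2^8 ≡ 16² = 256 ≡ 44, 2^16 ≡ 44² = 1936 ≡ 28, 2^32 ≡ 28² = 784 ≡ 42. Since 40 = 32 + 8, 2^40 ≡ 42·44: 42·44 = 1848 ≡ 46. So 2^40 ≡ 46 (mod 53).
g(7): Repeated squaring mod 53: 7^1 ≡ 7, 7^2 ≡ 7² = 49, 7^4 ≡ 49² = 2401 ≡ 16, 7^8 ≡ 16² = 256 ≡ 44, 7^16 ≡ 44² = 1936 ≡ 28, 7^32 ≡ 28² = 784 ≡ 42. Since 40 = 32 + 8, 7^40 ≡ 42·44: 42·44 = 1848 ≡ 46. So 7^40 ≡ 46 (mod 53).
So g(2) = g(7) = 46 while 2 ≠ 7, therefore g is not injective.
Since g is not injective, we determine |image(g)|. Computing x^40 mod 53 for each x (by repeated squaring, reducing mod 53 at every step), the values g(0), g(1), …, g(52) are: 0, 1, 46, 16, 49, 44, 47, 46, 28, 44, 10, 42, 42, 13, 49, 15, 16, 36, 10, 13, 36, 47, 24, 1, 24, 28, 15, 15, 28, 24, 1, 24, 47, 36, 13, 10, 36, 16, 15, 49, 13, 42, 42, 10, 44, 28, 46, 47, 44, 49, 16, 46, 1.
The distinct values are {0, 1, 10, 13, 15, 16, 24, 28, 36, 42, 44, 46, 47, 49}; there are 14 of them.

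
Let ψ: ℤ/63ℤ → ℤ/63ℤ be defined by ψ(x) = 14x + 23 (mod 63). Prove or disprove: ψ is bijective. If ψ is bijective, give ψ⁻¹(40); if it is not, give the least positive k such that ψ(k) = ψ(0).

Recall: injectivity means: for all a, b in the domain, ψ(a) = ψ(b) implies a = b.
We have gcd(14, 63) = 7 > 1. Taking a = 0 and b = 9: ψ(0) = 23 and ψ(9) = 14·9 + 23 = 149 ≡ 23 (mod 63).
So ψ(0) = ψ(9) while 0 ≠ 9, thus ψ is not injective, hence not bijective.
Since ψ is not bijective, we find the least positive k with ψ(k) = ψ(0): this means 14k ≡ 0 (mod 63), i.e. 63 ∣ 14k. Since gcd(14, 63) = 7, dividing through by 7 this holds exactly when 9 ∣ 2k, and as gcd(2, 9) = 1, exactly when 9 ∣ k.
The smallest positive such k is 9.

9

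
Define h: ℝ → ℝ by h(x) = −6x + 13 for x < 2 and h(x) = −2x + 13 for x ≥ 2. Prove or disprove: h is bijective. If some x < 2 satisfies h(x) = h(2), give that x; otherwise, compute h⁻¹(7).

2/3

Both pieces are strictly decreasing (slopes −6 and −2), so each is injective on its own interval.
The left piece maps (−∞, 2) onto (1, ∞); the right piece maps [2, ∞) onto (−∞, 9].
These images overlap. In particular h(2) = 9 (right piece), and solving −6x + 13 = 9 on the left piece gives x = 2/3 < 2.
So h(2/3) = h(2) with 2/3 ≠ 2, and h is not injective, hence not bijective. This x = 2/3 is the requested value below 2.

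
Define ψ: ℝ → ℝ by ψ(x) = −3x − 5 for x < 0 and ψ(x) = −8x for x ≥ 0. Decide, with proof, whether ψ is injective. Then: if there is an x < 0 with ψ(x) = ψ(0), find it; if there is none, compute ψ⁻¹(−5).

Both pieces are strictly decreasing (slopes −3 and −8), so each is injective on its own interval.
The left piece maps (−∞, 0) onto (−5, ∞); the right piece maps [0, ∞) onto (−∞, 0].
These images overlap. In particular ψ(0) = 0 (right piece), and solving −3x − 5 = 0 on the left piece gives x = −5/3 < 0.
So ψ(−5/3) = ψ(0) with −5/3 ≠ 0, and ψ is not injective. This x = −5/3 is the requested value below 0.

-5/3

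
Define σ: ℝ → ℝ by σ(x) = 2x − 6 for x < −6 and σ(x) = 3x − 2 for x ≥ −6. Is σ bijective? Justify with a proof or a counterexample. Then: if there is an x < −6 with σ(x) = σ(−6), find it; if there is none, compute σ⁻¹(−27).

Both pieces are strictly increasing (slopes 2 and 3), so each is injective on its own interval.
The left piece maps (−∞, −6) onto (−∞, −18); the right piece maps [−6, ∞) onto [−20, ∞).
These images overlap. In particular σ(−6) = −20 (right piece), and solving 2x − 6 = −20 on the left piece gives x = −7 < −6.
So σ(−7) = σ(−6) with −7 ≠ −6, and σ is not injective, hence not bijective. This x = −7 is the requested value below −6.

-7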